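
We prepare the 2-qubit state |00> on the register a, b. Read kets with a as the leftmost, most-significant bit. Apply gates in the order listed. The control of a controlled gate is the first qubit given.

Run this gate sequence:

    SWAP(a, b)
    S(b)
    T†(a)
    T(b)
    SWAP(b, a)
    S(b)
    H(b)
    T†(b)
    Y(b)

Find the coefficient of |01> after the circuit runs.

The final state's coefficient on |01> equals sqrt(2)*I/2.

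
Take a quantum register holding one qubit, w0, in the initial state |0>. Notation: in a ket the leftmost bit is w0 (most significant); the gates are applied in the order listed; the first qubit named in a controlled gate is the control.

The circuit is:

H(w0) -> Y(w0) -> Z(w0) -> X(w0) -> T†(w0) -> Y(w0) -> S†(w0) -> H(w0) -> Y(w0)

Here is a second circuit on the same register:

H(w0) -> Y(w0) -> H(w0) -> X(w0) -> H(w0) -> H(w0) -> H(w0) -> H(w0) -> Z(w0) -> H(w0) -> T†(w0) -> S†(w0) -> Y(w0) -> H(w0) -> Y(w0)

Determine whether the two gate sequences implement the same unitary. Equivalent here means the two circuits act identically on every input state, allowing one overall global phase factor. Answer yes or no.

No, they are not equivalent — no single phase factor reconciles the two unitaries.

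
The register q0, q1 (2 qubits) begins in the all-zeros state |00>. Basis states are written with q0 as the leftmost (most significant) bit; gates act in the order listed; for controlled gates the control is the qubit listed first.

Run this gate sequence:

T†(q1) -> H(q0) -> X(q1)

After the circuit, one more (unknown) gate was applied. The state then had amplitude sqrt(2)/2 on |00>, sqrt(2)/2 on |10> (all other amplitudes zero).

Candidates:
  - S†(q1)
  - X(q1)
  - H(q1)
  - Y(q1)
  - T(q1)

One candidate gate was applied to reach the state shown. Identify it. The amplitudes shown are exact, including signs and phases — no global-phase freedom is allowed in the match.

It was X(q1) that produced the state shown.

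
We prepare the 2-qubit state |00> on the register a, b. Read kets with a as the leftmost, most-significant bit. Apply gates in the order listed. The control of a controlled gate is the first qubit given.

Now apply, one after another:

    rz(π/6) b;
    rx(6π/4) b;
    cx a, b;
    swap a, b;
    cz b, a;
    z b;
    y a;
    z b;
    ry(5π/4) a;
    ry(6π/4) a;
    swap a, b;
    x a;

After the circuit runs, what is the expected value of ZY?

In the final state, ZY has expectation -1.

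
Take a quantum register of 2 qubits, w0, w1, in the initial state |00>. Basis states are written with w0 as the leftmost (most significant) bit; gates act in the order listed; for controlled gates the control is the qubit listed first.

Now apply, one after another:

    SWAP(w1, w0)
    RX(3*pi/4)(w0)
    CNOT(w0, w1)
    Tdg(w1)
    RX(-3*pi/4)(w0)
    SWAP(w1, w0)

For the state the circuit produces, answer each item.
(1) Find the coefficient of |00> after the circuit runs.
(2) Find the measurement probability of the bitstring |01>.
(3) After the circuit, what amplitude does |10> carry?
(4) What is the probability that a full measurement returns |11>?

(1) The final state's coefficient on |00> equals 1/2 - sqrt(2)/4.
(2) The probability of measuring |01> is 1/8.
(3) The amplitude on |10> is (-2 - sqrt(2))*exp(3*I*pi/4)/4.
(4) A full measurement returns |11> with probability 1/8.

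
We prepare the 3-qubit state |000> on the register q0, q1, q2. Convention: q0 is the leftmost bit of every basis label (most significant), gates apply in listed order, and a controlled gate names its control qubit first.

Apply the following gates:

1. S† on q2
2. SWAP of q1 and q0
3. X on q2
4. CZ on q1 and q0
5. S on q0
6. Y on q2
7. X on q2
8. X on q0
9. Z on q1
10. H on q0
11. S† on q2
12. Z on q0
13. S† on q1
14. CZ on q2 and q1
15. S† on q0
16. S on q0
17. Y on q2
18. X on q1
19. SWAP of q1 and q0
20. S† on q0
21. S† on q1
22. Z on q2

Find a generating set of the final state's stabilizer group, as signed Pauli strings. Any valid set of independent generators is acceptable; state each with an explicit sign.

One valid set of independent stabilizer generators is -IYI, -ZII, +IIZ (any independent generating set of the same group is equally correct).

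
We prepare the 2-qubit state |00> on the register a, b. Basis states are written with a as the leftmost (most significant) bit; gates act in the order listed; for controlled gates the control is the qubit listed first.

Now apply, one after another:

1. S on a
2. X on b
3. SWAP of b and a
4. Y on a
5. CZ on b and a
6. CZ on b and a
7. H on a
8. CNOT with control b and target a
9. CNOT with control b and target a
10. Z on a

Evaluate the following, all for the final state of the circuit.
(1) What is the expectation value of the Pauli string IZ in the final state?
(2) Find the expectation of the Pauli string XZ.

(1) The observable IZ averages to 1.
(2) The observable XZ averages to -1.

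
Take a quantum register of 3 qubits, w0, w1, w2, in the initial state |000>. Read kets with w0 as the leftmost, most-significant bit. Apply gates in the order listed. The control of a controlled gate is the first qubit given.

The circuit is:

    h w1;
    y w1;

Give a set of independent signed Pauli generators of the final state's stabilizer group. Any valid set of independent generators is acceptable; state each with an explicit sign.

The final state is stabilized by the group generated by -IXI, +ZII, +IIZ; other independent generating sets are equally valid.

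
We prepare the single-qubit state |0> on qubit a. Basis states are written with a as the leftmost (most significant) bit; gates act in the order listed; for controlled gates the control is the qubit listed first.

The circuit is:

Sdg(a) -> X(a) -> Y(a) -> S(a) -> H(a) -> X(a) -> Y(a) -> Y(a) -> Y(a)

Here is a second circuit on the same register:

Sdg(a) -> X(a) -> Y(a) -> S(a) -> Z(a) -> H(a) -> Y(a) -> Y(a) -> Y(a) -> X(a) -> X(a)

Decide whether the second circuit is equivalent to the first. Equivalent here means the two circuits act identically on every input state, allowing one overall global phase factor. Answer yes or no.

Yes: on every input state the two circuits agree up to one overall phase factor.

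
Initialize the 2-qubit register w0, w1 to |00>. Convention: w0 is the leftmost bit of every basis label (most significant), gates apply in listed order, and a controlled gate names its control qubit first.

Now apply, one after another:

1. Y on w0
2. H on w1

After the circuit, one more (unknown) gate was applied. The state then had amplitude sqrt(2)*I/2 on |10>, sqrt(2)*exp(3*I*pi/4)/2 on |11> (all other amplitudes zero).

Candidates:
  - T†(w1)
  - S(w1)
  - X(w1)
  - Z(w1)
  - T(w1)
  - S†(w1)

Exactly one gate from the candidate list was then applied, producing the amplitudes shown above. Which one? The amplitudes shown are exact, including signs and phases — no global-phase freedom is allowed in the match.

It was T(w1) that produced the state shown.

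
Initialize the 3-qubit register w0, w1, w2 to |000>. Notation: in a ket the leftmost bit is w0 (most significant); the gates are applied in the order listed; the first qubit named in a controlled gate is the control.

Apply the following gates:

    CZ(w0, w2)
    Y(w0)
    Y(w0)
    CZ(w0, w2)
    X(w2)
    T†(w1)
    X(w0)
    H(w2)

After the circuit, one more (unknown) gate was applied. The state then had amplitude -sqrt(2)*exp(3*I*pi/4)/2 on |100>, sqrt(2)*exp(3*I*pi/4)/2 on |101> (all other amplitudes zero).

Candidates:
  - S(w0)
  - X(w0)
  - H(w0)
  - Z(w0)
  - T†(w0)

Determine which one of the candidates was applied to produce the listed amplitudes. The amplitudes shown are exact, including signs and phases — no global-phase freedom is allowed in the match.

The applied gate was T†(w0). Key observation: the block from step 1 through step 4 cancels to the identity and can be dropped.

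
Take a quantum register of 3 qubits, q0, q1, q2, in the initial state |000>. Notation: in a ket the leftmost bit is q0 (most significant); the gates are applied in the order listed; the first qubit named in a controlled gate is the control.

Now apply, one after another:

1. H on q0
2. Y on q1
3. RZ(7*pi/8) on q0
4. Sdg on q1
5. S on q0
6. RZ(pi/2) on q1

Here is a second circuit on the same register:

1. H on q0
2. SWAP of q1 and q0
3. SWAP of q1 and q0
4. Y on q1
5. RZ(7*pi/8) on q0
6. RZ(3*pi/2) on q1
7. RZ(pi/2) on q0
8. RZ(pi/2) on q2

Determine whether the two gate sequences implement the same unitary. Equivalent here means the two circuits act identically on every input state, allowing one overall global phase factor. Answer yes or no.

No, they are not equivalent — no single phase factor reconciles the two unitaries.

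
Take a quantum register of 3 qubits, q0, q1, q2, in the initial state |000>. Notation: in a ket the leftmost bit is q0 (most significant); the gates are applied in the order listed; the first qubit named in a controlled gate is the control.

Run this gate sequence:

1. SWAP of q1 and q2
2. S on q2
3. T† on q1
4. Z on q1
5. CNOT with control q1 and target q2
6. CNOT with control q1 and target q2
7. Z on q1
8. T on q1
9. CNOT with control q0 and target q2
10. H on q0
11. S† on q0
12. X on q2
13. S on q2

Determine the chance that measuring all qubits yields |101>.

Outcome |101> occurs with probability 1/2. Key observation: steps 3-8 multiply out to the identity, so the circuit reduces to the remaining gates.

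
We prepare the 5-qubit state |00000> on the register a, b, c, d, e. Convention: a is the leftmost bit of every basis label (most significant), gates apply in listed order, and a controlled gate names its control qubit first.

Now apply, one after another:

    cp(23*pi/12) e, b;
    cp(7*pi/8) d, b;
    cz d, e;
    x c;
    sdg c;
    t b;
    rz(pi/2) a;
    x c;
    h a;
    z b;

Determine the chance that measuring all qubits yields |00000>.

A full measurement returns |00000> with probability 1/2.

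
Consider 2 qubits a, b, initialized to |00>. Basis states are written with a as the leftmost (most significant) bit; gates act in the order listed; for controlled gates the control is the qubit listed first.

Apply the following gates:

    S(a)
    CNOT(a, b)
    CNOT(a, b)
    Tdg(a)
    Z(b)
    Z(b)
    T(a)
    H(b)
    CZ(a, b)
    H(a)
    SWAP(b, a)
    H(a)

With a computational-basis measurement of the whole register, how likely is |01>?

A full measurement returns |01> with probability 1/2. Key observation: gates 4-7 undo each other exactly, leaving only the rest of the circuit to track.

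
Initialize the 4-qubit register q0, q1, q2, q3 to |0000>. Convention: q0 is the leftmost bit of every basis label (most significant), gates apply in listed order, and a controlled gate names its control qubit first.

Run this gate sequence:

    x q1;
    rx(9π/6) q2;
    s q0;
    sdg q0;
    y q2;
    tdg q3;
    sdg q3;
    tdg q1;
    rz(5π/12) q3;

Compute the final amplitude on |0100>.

|0100> carries amplitude sqrt(2)*exp(13*I*pi/24)/2 in the final state. Key observation: gates 3-4 undo each other exactly, leaving only the rest of the circuit to track.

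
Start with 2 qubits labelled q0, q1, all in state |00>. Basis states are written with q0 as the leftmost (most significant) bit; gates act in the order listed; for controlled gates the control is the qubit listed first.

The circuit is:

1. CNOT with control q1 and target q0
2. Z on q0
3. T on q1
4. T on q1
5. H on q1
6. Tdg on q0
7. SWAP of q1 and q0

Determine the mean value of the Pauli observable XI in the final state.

The expectation value of XI is 1.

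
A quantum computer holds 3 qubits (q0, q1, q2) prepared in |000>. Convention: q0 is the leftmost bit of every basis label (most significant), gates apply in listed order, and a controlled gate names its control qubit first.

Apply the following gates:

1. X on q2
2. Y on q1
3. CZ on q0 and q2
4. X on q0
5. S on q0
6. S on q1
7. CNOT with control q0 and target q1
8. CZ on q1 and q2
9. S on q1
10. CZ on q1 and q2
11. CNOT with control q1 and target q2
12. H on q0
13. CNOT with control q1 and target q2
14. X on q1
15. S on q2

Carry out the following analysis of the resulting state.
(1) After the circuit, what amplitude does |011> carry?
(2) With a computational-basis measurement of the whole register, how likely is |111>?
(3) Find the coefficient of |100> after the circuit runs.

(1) The final state's coefficient on |011> equals sqrt(2)/2.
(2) The probability of measuring |111> is 1/2.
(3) |100> carries amplitude 0 in the final state.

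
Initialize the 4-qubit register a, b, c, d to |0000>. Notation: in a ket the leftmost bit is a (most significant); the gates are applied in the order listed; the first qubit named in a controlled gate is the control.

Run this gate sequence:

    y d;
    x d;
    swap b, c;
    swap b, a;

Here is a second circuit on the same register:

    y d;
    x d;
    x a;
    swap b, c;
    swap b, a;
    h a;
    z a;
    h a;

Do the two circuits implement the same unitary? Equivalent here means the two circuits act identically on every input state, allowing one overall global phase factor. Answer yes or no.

No — the two circuits implement different unitaries, even allowing a global phase.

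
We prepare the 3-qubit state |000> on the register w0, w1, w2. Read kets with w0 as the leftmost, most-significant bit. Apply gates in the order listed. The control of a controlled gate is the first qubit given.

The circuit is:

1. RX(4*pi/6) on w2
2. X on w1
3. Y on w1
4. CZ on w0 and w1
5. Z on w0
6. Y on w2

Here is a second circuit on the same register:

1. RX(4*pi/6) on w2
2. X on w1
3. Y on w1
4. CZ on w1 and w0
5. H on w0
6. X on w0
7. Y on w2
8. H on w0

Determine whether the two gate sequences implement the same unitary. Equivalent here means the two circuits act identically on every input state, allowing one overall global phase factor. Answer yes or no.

Yes, they are equivalent — the unitaries differ by at most a global phase.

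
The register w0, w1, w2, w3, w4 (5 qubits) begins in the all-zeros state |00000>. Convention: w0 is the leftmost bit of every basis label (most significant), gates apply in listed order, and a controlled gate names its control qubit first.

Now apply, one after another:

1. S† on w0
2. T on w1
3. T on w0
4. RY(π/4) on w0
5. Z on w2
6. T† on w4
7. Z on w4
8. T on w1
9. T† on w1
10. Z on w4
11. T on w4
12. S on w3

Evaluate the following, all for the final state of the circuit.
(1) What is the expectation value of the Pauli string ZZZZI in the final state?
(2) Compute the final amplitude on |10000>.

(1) In the final state, ZZZZI has expectation sqrt(2)/2. Key observation: gates 6-11 undo each other exactly, leaving only the rest of the circuit to track.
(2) |10000> carries amplitude sqrt(2 - sqrt(2))/2 in the final state.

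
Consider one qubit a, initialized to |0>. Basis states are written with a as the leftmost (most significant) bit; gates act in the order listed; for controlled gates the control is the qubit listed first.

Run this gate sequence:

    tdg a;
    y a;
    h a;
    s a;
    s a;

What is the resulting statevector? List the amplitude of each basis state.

After the circuit, the state carries amplitude sqrt(2)*I/2 on |0>, sqrt(2)*I/2 on |1>.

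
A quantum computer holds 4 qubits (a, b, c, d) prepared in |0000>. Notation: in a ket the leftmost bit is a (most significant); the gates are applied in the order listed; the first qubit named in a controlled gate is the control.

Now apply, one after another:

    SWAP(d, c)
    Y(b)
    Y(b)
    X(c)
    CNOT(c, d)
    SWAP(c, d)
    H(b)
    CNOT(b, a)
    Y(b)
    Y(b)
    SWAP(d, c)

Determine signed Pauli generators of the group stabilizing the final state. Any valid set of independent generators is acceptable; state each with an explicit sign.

The final state is stabilized by the group generated by +XXII, +ZZII, -IIZI, -IIIZ; other independent generating sets are equally valid.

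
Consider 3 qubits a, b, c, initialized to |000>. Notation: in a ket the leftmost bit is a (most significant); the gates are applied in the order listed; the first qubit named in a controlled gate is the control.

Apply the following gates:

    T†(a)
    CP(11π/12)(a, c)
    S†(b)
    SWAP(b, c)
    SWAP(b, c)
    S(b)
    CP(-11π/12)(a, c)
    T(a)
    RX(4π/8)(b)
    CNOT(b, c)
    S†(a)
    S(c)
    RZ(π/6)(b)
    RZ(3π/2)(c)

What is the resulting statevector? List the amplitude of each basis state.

The resulting statevector has amplitude -sqrt(2)*exp(I*pi/6)/2 on |000>, sqrt(2)*exp(5*I*pi/6)/2 on |011>, and 0 on every other basis state. Key observation: the block from step 1 through step 8 cancels to the identity and can be dropped.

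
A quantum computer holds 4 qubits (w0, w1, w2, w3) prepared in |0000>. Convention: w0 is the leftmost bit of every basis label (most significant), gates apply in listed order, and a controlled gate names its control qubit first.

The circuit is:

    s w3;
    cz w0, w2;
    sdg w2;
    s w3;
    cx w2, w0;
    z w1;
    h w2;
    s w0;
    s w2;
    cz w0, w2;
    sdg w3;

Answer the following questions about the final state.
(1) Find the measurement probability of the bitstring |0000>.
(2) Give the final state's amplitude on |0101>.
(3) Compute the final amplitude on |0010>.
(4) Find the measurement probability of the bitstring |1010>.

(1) The probability of measuring |0000> is 1/2.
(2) The final state's coefficient on |0101> equals 0.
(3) |0010> carries amplitude sqrt(2)*I/2 in the final state.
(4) The probability of measuring |1010> is 0.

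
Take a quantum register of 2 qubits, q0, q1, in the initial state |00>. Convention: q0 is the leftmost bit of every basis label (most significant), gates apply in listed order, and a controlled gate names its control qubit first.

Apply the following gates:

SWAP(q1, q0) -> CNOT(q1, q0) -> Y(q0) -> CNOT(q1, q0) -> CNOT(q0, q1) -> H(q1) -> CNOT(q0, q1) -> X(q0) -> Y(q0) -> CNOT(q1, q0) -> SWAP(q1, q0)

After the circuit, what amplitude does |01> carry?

|01> carries amplitude sqrt(2)/2 in the final state.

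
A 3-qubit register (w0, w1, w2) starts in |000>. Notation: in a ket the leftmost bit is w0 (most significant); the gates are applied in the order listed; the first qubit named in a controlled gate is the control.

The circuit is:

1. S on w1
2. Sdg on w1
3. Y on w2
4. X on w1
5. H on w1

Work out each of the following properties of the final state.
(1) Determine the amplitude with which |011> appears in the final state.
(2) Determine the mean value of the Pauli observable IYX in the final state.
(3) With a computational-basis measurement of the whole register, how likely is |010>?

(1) The final state's coefficient on |011> equals -sqrt(2)*I/2. Key observation: gates 1-2 undo each other exactly, leaving only the rest of the circuit to track.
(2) The expectation value of IYX is 0.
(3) A full measurement returns |010> with probability 0.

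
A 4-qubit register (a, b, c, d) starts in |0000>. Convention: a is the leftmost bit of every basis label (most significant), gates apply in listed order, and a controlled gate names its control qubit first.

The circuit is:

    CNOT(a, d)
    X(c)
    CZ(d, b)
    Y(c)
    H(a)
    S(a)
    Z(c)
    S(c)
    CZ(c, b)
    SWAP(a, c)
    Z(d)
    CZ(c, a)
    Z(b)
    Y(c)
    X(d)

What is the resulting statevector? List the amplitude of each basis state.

The resulting statevector has amplitude -sqrt(2)*I/2 on |0001>, sqrt(2)/2 on |0011>, and 0 on every other basis state.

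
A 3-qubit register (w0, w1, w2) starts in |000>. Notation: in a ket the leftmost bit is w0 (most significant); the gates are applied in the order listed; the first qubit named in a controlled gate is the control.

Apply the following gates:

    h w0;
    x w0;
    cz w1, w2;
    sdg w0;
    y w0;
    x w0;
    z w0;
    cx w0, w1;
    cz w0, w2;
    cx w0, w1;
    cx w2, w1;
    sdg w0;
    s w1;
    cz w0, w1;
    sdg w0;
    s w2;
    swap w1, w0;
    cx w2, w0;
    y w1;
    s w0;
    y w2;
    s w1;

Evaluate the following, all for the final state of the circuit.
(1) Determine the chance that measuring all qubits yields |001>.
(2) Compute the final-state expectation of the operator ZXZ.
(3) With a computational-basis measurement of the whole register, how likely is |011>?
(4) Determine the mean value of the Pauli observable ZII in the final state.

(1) The probability of measuring |001> is 1/2.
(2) In the final state, ZXZ has expectation 1.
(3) A full measurement returns |011> with probability 1/2.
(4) The expectation value of ZII is 1.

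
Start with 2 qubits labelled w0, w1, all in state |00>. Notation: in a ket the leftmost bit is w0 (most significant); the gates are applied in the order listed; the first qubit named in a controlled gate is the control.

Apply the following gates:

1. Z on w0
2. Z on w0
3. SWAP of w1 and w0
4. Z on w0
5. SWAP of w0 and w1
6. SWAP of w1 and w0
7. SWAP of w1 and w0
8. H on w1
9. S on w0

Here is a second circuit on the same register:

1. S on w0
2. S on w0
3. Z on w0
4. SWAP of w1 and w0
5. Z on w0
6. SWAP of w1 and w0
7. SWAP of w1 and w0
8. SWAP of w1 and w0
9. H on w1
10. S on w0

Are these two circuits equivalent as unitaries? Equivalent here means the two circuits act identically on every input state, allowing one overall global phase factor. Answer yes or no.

Yes, they are equivalent — the unitaries differ by at most a global phase.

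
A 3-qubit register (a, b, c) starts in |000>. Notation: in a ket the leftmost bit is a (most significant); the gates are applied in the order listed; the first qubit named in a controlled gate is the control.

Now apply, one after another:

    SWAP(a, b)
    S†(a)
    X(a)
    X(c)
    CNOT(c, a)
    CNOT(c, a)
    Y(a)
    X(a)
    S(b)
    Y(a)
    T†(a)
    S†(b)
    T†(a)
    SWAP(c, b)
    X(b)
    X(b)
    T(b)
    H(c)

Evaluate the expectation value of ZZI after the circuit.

The expectation value of ZZI is -1.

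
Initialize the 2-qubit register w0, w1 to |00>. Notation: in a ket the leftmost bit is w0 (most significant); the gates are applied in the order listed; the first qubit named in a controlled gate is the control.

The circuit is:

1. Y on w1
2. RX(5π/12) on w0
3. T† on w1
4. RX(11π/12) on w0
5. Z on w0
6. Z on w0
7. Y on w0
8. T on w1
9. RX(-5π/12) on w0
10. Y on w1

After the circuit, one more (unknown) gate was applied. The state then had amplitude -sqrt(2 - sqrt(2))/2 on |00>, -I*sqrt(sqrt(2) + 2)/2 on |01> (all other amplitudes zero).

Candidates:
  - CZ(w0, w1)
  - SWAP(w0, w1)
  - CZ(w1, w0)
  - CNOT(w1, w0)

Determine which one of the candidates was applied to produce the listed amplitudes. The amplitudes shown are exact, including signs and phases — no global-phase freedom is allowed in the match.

The applied gate was SWAP(w0, w1).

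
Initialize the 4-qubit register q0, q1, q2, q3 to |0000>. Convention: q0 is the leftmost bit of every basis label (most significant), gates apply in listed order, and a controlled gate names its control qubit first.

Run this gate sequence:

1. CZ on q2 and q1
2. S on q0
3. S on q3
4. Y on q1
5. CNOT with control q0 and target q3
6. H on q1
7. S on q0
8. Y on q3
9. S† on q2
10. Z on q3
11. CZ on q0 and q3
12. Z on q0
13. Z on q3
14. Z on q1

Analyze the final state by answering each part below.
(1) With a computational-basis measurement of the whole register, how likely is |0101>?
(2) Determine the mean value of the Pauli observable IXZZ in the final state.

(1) A full measurement returns |0101> with probability 1/2.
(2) The observable IXZZ averages to -1.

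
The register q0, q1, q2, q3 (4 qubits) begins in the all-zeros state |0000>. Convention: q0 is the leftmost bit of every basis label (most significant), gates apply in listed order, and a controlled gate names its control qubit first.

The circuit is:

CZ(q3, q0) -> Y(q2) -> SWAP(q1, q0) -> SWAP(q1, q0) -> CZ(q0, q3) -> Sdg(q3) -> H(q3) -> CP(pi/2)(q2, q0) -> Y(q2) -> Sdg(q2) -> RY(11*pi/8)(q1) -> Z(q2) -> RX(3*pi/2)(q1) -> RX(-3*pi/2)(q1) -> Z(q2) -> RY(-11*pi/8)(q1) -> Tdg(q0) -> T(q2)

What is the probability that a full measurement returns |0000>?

Outcome |0000> occurs with probability 1/2. Key observation: the block from step 11 through step 16 cancels to the identity and can be dropped.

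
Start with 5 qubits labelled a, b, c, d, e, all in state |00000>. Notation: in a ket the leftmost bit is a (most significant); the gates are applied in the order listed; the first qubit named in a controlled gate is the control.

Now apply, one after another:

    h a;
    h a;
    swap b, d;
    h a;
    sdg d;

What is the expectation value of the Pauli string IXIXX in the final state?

The expectation value of IXIXX is 0. Key observation: the block from step 1 through step 2 cancels to the identity and can be dropped.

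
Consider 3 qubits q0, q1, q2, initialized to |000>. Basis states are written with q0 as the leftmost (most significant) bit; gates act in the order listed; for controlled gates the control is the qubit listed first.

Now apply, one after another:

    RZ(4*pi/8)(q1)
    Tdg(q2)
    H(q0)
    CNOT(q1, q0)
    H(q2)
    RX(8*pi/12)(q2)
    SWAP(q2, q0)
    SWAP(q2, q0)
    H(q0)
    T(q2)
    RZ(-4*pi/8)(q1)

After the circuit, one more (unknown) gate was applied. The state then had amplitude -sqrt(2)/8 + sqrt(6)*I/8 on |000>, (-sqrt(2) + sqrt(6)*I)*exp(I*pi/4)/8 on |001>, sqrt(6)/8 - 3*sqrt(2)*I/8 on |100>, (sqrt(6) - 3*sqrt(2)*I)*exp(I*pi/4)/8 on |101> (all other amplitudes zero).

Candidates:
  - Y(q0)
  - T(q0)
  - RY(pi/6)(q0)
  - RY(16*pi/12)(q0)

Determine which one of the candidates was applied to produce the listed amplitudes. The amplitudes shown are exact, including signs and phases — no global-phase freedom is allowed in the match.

The applied gate was RY(16*pi/12)(q0).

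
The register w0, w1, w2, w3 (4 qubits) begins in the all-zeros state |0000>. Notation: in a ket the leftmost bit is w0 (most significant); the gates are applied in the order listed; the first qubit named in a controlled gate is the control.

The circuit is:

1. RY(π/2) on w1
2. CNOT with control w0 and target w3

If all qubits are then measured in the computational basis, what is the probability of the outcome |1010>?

A full measurement returns |1010> with probability 0.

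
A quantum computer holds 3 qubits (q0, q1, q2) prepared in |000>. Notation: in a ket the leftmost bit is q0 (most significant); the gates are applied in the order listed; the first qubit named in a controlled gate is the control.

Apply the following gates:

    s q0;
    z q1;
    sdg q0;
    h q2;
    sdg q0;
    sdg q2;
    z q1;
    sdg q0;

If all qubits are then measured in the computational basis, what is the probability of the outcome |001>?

The probability of measuring |001> is 1/2.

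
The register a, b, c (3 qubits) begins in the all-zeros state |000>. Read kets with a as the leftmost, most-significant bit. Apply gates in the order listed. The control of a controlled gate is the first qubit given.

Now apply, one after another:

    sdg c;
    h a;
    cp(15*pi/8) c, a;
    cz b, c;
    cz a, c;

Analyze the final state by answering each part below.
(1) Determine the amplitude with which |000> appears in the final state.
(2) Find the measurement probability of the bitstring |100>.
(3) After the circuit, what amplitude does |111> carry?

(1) The final state's coefficient on |000> equals sqrt(2)/2.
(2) Outcome |100> occurs with probability 1/2.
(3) The final state's coefficient on |111> equals 0.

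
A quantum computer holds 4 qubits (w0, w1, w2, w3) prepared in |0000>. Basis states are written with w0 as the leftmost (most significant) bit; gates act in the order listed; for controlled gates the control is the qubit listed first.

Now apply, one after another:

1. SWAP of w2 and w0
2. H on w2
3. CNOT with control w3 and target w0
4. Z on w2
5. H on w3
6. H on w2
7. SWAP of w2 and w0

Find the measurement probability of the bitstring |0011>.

Outcome |0011> occurs with probability 0.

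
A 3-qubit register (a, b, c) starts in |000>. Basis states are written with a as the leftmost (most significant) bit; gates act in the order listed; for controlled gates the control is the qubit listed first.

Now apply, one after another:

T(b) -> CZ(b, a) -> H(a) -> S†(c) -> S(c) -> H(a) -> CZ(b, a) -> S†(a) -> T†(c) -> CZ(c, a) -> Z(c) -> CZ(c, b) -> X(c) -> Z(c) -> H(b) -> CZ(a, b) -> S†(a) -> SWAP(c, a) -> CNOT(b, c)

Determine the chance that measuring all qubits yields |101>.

A full measurement returns |101> with probability 0. Key observation: steps 2-7 multiply out to the identity, so the circuit reduces to the remaining gates.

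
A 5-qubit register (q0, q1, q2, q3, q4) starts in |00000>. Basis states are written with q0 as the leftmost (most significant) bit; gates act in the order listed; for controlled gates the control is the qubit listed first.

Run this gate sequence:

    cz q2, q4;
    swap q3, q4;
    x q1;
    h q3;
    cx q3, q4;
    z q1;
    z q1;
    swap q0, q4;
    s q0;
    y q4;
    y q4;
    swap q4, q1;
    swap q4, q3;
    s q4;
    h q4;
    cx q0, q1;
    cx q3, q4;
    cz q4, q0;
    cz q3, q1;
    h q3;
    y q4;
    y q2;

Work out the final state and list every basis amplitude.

The final amplitudes are sqrt(2)/4 on |00100>, -sqrt(2)/4 on |00101>, -sqrt(2)/4 on |00110>, sqrt(2)/4 on |00111>, -sqrt(2)/4 on |11100>, sqrt(2)/4 on |11101>, sqrt(2)/4 on |11110>, -sqrt(2)/4 on |11111>, and 0 on every other basis state.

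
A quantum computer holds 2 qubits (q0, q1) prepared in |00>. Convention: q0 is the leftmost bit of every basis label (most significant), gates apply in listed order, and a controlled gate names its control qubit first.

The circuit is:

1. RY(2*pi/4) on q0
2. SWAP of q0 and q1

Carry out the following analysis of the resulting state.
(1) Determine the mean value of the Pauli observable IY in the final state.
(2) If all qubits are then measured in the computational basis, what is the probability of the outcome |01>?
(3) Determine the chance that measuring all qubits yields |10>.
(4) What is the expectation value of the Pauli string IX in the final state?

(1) The observable IY averages to 0.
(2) The probability of measuring |01> is 1/2.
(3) Outcome |10> occurs with probability 0.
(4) In the final state, IX has expectation 1.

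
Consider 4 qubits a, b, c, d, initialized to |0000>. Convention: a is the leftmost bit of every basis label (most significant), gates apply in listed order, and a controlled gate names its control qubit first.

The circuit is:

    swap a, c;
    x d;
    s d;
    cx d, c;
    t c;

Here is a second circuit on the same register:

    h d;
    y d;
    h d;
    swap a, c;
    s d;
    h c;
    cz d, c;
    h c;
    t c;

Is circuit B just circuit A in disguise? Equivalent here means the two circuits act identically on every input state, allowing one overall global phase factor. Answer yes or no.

No: there is an input state on which the two circuits produce genuinely different outputs (not merely differing by a phase).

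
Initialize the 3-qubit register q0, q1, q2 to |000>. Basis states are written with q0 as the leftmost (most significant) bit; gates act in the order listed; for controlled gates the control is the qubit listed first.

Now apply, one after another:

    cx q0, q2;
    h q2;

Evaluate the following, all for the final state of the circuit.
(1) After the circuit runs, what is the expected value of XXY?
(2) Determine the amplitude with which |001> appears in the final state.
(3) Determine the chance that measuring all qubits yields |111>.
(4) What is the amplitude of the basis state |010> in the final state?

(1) In the final state, XXY has expectation 0.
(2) |001> carries amplitude sqrt(2)/2 in the final state.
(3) The probability of measuring |111> is 0.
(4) The final state's coefficient on |010> equals 0.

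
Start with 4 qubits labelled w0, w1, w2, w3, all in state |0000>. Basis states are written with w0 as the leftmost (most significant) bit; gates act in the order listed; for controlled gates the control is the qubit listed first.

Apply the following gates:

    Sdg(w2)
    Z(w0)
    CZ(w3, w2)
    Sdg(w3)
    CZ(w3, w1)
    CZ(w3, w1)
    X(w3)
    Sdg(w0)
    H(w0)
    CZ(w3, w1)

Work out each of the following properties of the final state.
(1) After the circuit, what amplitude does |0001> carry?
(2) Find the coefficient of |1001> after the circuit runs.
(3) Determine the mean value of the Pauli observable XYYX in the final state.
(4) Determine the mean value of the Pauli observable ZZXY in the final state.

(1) The amplitude on |0001> is sqrt(2)/2. Key observation: steps 5-6 multiply out to the identity, so the circuit reduces to the remaining gates.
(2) |1001> carries amplitude sqrt(2)/2 in the final state.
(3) The expectation value of XYYX is 0.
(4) In the final state, ZZXY has expectation 0.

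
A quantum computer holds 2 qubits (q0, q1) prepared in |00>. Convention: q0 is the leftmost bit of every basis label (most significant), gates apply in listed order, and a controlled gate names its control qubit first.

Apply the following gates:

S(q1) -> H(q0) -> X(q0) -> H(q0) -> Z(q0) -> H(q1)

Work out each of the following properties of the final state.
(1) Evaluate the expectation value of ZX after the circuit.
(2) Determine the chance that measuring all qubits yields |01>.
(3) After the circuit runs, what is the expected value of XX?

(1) In the final state, ZX has expectation 1.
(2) Outcome |01> occurs with probability 1/2.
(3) In the final state, XX has expectation 0.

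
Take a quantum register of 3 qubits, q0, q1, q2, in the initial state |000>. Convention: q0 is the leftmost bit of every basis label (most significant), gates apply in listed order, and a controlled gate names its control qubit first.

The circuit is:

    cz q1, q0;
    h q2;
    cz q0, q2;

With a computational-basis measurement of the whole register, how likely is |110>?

A full measurement returns |110> with probability 0.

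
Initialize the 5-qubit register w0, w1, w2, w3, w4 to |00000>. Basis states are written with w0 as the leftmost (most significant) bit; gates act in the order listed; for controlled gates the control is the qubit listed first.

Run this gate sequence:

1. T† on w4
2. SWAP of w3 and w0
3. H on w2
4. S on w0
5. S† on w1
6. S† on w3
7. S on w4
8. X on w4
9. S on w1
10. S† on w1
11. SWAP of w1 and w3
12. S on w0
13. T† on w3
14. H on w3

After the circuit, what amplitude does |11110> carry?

The final state's coefficient on |11110> equals 0.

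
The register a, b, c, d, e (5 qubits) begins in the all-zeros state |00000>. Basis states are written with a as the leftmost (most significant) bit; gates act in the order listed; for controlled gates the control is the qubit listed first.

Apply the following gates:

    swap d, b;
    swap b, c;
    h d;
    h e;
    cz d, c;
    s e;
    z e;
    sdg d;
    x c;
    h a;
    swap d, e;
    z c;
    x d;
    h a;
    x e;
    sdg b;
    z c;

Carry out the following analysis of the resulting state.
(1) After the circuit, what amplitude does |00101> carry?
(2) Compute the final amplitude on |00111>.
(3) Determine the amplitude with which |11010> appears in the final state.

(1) The amplitude on |00101> is -I/2.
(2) |00111> carries amplitude 1/2 in the final state.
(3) The amplitude on |11010> is 0.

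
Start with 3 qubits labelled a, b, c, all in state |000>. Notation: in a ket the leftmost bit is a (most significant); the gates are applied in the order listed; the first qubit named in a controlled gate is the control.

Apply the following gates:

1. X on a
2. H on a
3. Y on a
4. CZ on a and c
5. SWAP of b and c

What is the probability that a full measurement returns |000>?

The probability of measuring |000> is 1/2.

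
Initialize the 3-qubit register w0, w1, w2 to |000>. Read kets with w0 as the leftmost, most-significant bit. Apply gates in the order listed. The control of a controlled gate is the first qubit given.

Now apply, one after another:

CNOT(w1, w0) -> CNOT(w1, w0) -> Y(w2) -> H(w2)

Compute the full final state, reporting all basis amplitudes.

The resulting statevector has amplitude sqrt(2)*I/2 on |000>, -sqrt(2)*I/2 on |001>, and 0 on every other basis state. Key observation: steps 1-2 multiply out to the identity, so the circuit reduces to the remaining gates.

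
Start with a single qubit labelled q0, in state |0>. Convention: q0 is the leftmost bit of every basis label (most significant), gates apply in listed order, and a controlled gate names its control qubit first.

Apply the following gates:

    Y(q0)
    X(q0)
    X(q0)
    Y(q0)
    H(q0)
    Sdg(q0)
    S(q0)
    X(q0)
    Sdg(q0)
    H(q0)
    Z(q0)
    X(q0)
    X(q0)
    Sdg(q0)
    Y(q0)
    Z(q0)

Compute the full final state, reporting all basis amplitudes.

The final amplitudes are 1/2 + I/2 on |0>, -1/2 - I/2 on |1>.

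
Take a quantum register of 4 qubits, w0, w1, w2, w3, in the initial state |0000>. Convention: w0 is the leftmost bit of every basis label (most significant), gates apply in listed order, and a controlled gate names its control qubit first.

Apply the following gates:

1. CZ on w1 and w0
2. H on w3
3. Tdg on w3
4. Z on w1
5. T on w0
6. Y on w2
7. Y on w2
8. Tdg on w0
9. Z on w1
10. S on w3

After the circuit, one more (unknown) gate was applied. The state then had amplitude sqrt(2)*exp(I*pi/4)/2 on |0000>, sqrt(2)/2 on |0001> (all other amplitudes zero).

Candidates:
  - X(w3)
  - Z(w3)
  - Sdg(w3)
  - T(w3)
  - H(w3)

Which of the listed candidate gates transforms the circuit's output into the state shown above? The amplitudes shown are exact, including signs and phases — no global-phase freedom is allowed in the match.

The unique candidate consistent with the amplitudes is X(w3).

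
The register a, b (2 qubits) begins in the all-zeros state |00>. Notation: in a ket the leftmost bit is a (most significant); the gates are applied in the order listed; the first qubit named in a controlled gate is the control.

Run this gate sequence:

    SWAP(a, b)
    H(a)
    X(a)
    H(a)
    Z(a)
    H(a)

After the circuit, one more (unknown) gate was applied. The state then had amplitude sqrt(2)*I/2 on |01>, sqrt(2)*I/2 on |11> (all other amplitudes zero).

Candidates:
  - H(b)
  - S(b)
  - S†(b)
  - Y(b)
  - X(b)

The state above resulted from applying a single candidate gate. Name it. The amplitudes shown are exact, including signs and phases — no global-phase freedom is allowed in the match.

The applied gate was Y(b).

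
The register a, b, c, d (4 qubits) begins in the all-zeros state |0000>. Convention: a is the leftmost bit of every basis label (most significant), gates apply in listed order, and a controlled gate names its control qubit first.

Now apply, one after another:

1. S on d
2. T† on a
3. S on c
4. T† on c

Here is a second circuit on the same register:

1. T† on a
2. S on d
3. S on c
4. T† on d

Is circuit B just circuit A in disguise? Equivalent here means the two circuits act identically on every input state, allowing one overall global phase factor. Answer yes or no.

No, they are not equivalent — no single phase factor reconciles the two unitaries.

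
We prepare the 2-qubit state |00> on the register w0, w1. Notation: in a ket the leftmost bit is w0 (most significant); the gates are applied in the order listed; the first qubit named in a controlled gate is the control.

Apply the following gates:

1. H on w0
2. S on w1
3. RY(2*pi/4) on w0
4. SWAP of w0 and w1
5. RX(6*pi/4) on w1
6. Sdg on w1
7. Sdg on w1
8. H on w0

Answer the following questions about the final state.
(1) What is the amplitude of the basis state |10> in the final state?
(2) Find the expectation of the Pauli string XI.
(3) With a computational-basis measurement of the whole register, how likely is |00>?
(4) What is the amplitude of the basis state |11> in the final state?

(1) The amplitude on |10> is -I/2.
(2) In the final state, XI has expectation 1.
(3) A full measurement returns |00> with probability 1/4.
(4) The amplitude on |11> is 1/2.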